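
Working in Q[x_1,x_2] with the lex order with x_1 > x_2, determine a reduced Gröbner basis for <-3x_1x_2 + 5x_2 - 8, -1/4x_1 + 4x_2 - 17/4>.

f_1 = -3x_1x_2 + 5x_2 - 8, LT = x_1x_2.
f_2 = -1/4x_1 + 4x_2 - 17/4, LT = x_1.

S(f_1,f_2): lcm = x_1x_2. S = 16x_2^2 - 56/3x_2 + 8/3.
  leading term x_2^2: no divisor's leading term divides it; move 16x_2^2 to the remainder.
  leading term x_2: no divisor's leading term divides it; move -56/3x_2 to the remainder.
  leading term 1: no divisor's leading term divides it; move 8/3 to the remainder.
  remainder 16x_2^2 - 56/3x_2 + 8/3 ≠ 0; add g_3 = 16x_2^2 - 56/3x_2 + 8/3 to the basis.

The other S-polynomials (S(f_1,g_3), S(f_2,g_3)) all reduce to 0 modulo the current basis, so we have a Gröbner basis.
Inter-reduce: drop elements whose leading term is divisible by another's, tail-reduce, and make monic.

G = {x_1 - 16x_2 + 17, x_2^2 - 7/6x_2 + 1/6}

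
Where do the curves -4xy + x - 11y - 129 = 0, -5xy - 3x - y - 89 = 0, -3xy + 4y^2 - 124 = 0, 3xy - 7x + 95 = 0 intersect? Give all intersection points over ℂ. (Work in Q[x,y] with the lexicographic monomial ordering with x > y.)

Compute a lex Gröbner basis by Buchberger's algorithm.
f_1 = -4xy + x - 11y - 129, LT = xy.
f_2 = -5xy - 3x - y - 89, LT = xy.
f_3 = -3xy + 4y^2 - 124, LT = xy.
f_4 = 3xy - 7x + 95, LT = xy.

S(f_1,f_2): lcm = xy. S = -17/20x + 51/20y + 289/20.
  reduce S modulo (f_1, f_2, f_3, f_4):
  remainder -17/20x + 51/20y + 289/20 ≠ 0; add h_5 = -17/20x + 51/20y + 289/20 to the basis.

S(f_1,f_3): lcm = xy. S = -1/4x + 4/3y^2 + 11/4y - 109/12.
  reduce S modulo (f_1, f_2, f_3, f_4, h_5):
  remainder 4/3y^2 + 2y - 40/3 ≠ 0; add h_6 = 4/3y^2 + 2y - 40/3 to the basis.

S(f_1,f_4): lcm = xy. S = 25/12x + 11/4y + 7/12.
  reduce S modulo (f_1, f_2, f_3, f_4, h_5, h_6):
  remainder 9y + 36 ≠ 0; add h_7 = 9y + 36 to the basis.

The other S-polynomials (S(f_2,f_3), S(f_2,f_4), S(f_3,f_4), S(f_1,h_5), S(f_2,h_5), S(f_3,h_5), S(f_4,h_5), S(f_1,h_6), S(f_2,h_6), S(f_3,h_6), S(f_4,h_6), S(h_5,h_6), S(f_1,h_7), S(f_2,h_7), S(f_3,h_7), S(f_4,h_7), S(h_5,h_7), S(h_6,h_7)) all reduce to 0 modulo the current basis, so we have a Gröbner basis.
Inter-reduce: drop elements whose leading term is divisible by another's, tail-reduce, and make monic.
Reduced Gröbner basis: {x - 5, y + 4}.

Elimination: the polynomial y + 4 lies in the elimination ideal for y, so y ∈ {-4}. For each such y, the remaining basis elements (now univariate) give the rest of the solution.
  y = -4: the earlier basis element becomes x - 5 = 0, giving x = 5 — point (5, -4).

{(5, -4)}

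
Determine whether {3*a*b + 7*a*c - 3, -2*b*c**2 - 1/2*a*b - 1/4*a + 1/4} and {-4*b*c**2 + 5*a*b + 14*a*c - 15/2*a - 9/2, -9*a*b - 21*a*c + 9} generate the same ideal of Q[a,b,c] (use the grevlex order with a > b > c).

Equality of ideals is decidable: compute both reduced Gröbner bases (unique for the ordering) and check whether they agree.
Buchberger on the first generating set:
f_1 = 3*a*b + 7*a*c - 3, LT = a*b.
f_2 = -2*b*c**2 - 1/2*a*b - 1/4*a + 1/4, LT = b*c**2.

S(f_1,f_2): lcm = a*b*c**2. S = 7/3*a*c**3 - 1/4*a**2*b - 1/8*a**2 - c**2 + 1/8*a.
  leading term a*c**3: no divisor's leading term divides it; move 7/3*a*c**3 to the remainder.
  leading term a**2*b: subtract (-1/12*a)·f_1 from -1/4*a**2*b - 1/8*a**2 - c**2 + 1/8*a → 7/12*a**2*c - 1/8*a**2 - c**2 - 1/8*a
  leading term a**2*c: no divisor's leading term divides it; move 7/12*a**2*c to the remainder.
  leading term a**2: no divisor's leading term divides it; move -1/8*a**2 to the remainder.
  leading term c**2: no divisor's leading term divides it; move -c**2 to the remainder.
  leading term a: no divisor's leading term divides it; move -1/8*a to the remainder.
  remainder 7/3*a*c**3 + 7/12*a**2*c - 1/8*a**2 - c**2 - 1/8*a ≠ 0; add g_3 = 7/3*a*c**3 + 7/12*a**2*c - 1/8*a**2 - c**2 - 1/8*a to the basis.

S(f_1,g_3): lcm = a*b*c**3. S = 7/3*a*c**4 - 1/4*a**2*b*c + 3/56*a**2*b + 3/7*b*c**2 - c**3 + 3/56*a*b.
  leading term a*c**4: subtract (c)·g_3 from 7/3*a*c**4 - 1/4*a**2*b*c + 3/56*a**2*b + 3/7*b*c**2 - c**3 + 3/56*a*b → -1/4*a**2*b*c - 7/12*a**2*c**2 + 3/56*a**2*b + 1/8*a**2*c + 3/7*b*c**2 + 3/56*a*b + 1/8*a*c
  leading term a**2*b*c: subtract (-1/12*a*c)·f_1 from -1/4*a**2*b*c - 7/12*a**2*c**2 + 3/56*a**2*b + 1/8*a**2*c + 3/7*b*c**2 + 3/56*a*b + 1/8*a*c → 3/56*a**2*b + 1/8*a**2*c + 3/7*b*c**2 + 3/56*a*b - 1/8*a*c
  leading term a**2*b: subtract (1/56*a)·f_1 from 3/56*a**2*b + 1/8*a**2*c + 3/7*b*c**2 + 3/56*a*b - 1/8*a*c → 3/7*b*c**2 + 3/56*a*b - 1/8*a*c + 3/56*a
  leading term b*c**2: subtract (-3/14)·f_2 from 3/7*b*c**2 + 3/56*a*b - 1/8*a*c + 3/56*a → -3/56*a*b - 1/8*a*c + 3/56
  leading term a*b: subtract (-1/56)·f_1 from -3/56*a*b - 1/8*a*c + 3/56 → 0
  remainder 0.

S(f_2,g_3): lcm = a*b*c**3. S = 3/56*a**2*b + 1/8*a**2*c + 3/7*b*c**2 + 3/56*a*b - 1/8*a*c.
  leading term a**2*b: subtract (1/56*a)·f_1 from 3/56*a**2*b + 1/8*a**2*c + 3/7*b*c**2 + 3/56*a*b - 1/8*a*c → 3/7*b*c**2 + 3/56*a*b - 1/8*a*c + 3/56*a
  leading term b*c**2: subtract (-3/14)·f_2 from 3/7*b*c**2 + 3/56*a*b - 1/8*a*c + 3/56*a → -3/56*a*b - 1/8*a*c + 3/56
  leading term a*b: subtract (-1/56)·f_1 from -3/56*a*b - 1/8*a*c + 3/56 → 0
  remainder 0.

Every S-polynomial of the final basis reduces to 0, so we have a Gröbner basis.
Inter-reduce: drop elements whose leading term is divisible by another's, tail-reduce, and make monic.
Reduced Gröbner basis: {a*c**3 + 1/4*a**2*c - 3/56*a**2 - 3/7*c**2 - 3/56*a, b*c**2 - 7/12*a*c + 1/8*a + 1/8, a*b + 7/3*a*c - 1}.

Buchberger on the second generating set:
h_1 = -4*b*c**2 + 5*a*b + 14*a*c - 15/2*a - 9/2, LT = b*c**2.
h_2 = -9*a*b - 21*a*c + 9, LT = a*b.

S(h_1,h_2): lcm = a*b*c**2. S = -7/3*a*c**3 - 5/4*a**2*b - 7/2*a**2*c + 15/8*a**2 + c**2 + 9/8*a.
  leading term a*c**3: no divisor's leading term divides it; move -7/3*a*c**3 to the remainder.
  leading term a**2*b: subtract (5/36*a)·h_2 from -5/4*a**2*b - 7/2*a**2*c + 15/8*a**2 + c**2 + 9/8*a → -7/12*a**2*c + 15/8*a**2 + c**2 - 1/8*a
  leading term a**2*c: no divisor's leading term divides it; move -7/12*a**2*c to the remainder.
  leading term a**2: no divisor's leading term divides it; move 15/8*a**2 to the remainder.
  leading term c**2: no divisor's leading term divides it; move c**2 to the remainder.
  leading term a: no divisor's leading term divides it; move -1/8*a to the remainder.
  remainder -7/3*a*c**3 - 7/12*a**2*c + 15/8*a**2 + c**2 - 1/8*a ≠ 0; add k_3 = -7/3*a*c**3 - 7/12*a**2*c + 15/8*a**2 + c**2 - 1/8*a to the basis.

S(h_1,k_3): lcm = a*b*c**3. S = -3/2*a**2*b*c - 7/2*a**2*c**2 + 45/56*a**2*b + 15/8*a**2*c + 3/7*b*c**2 - 3/56*a*b + 9/8*a*c.
  leading term a**2*b*c: subtract (1/6*a*c)·h_2 from -3/2*a**2*b*c - 7/2*a**2*c**2 + 45/56*a**2*b + 15/8*a**2*c + 3/7*b*c**2 - 3/56*a*b + 9/8*a*c → 45/56*a**2*b + 15/8*a**2*c + 3/7*b*c**2 - 3/56*a*b - 3/8*a*c
  leading term a**2*b: subtract (-5/56*a)·h_2 from 45/56*a**2*b + 15/8*a**2*c + 3/7*b*c**2 - 3/56*a*b - 3/8*a*c → 3/7*b*c**2 - 3/56*a*b - 3/8*a*c + 45/56*a
  leading term b*c**2: subtract (-3/28)·h_1 from 3/7*b*c**2 - 3/56*a*b - 3/8*a*c + 45/56*a → 27/56*a*b + 9/8*a*c - 27/56
  leading term a*b: subtract (-3/56)·h_2 from 27/56*a*b + 9/8*a*c - 27/56 → 0
  remainder 0.

S(h_2,k_3): lcm = a*b*c**3. S = 7/3*a*c**4 - 1/4*a**2*b*c + 45/56*a**2*b + 3/7*b*c**2 - c**3 - 3/56*a*b.
  leading term a*c**4: subtract (-c)·k_3 from 7/3*a*c**4 - 1/4*a**2*b*c + 45/56*a**2*b + 3/7*b*c**2 - c**3 - 3/56*a*b → -1/4*a**2*b*c - 7/12*a**2*c**2 + 45/56*a**2*b + 15/8*a**2*c + 3/7*b*c**2 - 3/56*a*b - 1/8*a*c
  leading term a**2*b*c: subtract (1/36*a*c)·h_2 from -1/4*a**2*b*c - 7/12*a**2*c**2 + 45/56*a**2*b + 15/8*a**2*c + 3/7*b*c**2 - 3/56*a*b - 1/8*a*c → 45/56*a**2*b + 15/8*a**2*c + 3/7*b*c**2 - 3/56*a*b - 3/8*a*c
  leading term a**2*b: subtract (-5/56*a)·h_2 from 45/56*a**2*b + 15/8*a**2*c + 3/7*b*c**2 - 3/56*a*b - 3/8*a*c → 3/7*b*c**2 - 3/56*a*b - 3/8*a*c + 45/56*a
  leading term b*c**2: subtract (-3/28)·h_1 from 3/7*b*c**2 - 3/56*a*b - 3/8*a*c + 45/56*a → 27/56*a*b + 9/8*a*c - 27/56
  leading term a*b: subtract (-3/56)·h_2 from 27/56*a*b + 9/8*a*c - 27/56 → 0
  remainder 0.

Every S-polynomial of the final basis reduces to 0, so we have a Gröbner basis.
Inter-reduce: drop elements whose leading term is divisible by another's, tail-reduce, and make monic.
Reduced Gröbner basis: {a*c**3 + 1/4*a**2*c - 45/56*a**2 - 3/7*c**2 + 3/56*a, b*c**2 - 7/12*a*c + 15/8*a - 1/8, a*b + 7/3*a*c - 1}.

Since the reduced bases disagree, the two ideals are not the same.

No, the ideals differ.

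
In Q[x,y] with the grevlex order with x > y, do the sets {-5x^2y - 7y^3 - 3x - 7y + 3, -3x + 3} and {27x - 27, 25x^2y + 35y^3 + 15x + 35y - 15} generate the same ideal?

Yes, the ideals are equal.

Two ideals are equal iff their reduced Gröbner bases coincide (the reduced basis is unique for a fixed ordering).
Buchberger on the first generating set:
f_1 = -5x^2y - 7y^3 - 3x - 7y + 3, LT = x^2y.
f_2 = -3x + 3, LT = x.

S(f_1,f_2): lcm = x^2y. S = 7/5y^3 + xy + 3/5x + 7/5y - 3/5.
  reduce S modulo (f_1, f_2):
  remainder 7/5y^3 + 12/5y ≠ 0; add g_3 = 7/5y^3 + 12/5y to the basis.

The other S-polynomials (S(f_1,g_3), S(f_2,g_3)) all reduce to 0 modulo the current basis, so we have a Gröbner basis.
Inter-reduce: drop elements whose leading term is divisible by another's, tail-reduce, and make monic.
Reduced Gröbner basis: {y^3 + 12/7y, x - 1}.

Buchberger on the second generating set:
h_1 = 27x - 27, LT = x.
h_2 = 25x^2y + 35y^3 + 15x + 35y - 15, LT = x^2y.

S(h_1,h_2): lcm = x^2y. S = -7/5y^3 - xy - 3/5x - 7/5y + 3/5.
  reduce S modulo (h_1, h_2):
  remainder -7/5y^3 - 12/5y ≠ 0; add k_3 = -7/5y^3 - 12/5y to the basis.

The other S-polynomials (S(h_1,k_3), S(h_2,k_3)) all reduce to 0 modulo the current basis, so we have a Gröbner basis.
Inter-reduce: drop elements whose leading term is divisible by another's, tail-reduce, and make monic.
Reduced Gröbner basis: {y^3 + 12/7y, x - 1}.

These coincide, so the ideals are equal.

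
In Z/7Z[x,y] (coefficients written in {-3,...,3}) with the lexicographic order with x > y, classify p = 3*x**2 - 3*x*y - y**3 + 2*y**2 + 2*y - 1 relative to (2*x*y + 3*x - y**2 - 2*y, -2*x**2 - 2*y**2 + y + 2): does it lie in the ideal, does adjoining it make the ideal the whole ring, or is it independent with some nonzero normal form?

Adjoining 3*x**2 - 3*x*y - y**3 + 2*y**2 + 2*y - 1 makes the ideal the whole ring: the system is inconsistent.

First compute the reduced Gröbner basis of I by Buchberger's algorithm.
f_1 = 2*x*y + 3*x - y**2 - 2*y, LT = x*y.
f_2 = -2*x**2 - 2*y**2 + y + 2, LT = x**2.

S(f_1,f_2): lcm = x**2*y. S = -2*x**2 + 3*x*y**2 - x*y - y**3 - 3*y**2 + y.
  leading term x**2: subtract (1)·f_2 from -2*x**2 + 3*x*y**2 - x*y - y**3 - 3*y**2 + y → 3*x*y**2 - x*y - y**3 - y**2 - 2
  leading term x*y**2: subtract (-2*y)·f_1 from 3*x*y**2 - x*y - y**3 - y**2 - 2 → -2*x*y - 3*y**3 + 2*y**2 - 2
  leading term x*y: subtract (-1)·f_1 from -2*x*y - 3*y**3 + 2*y**2 - 2 → 3*x - 3*y**3 + y**2 - 2*y - 2
  leading term x: no divisor's leading term divides it; move 3*x to the remainder.
  leading term y**3: no divisor's leading term divides it; move -3*y**3 to the remainder.
  leading term y**2: no divisor's leading term divides it; move y**2 to the remainder.
  leading term y: no divisor's leading term divides it; move -2*y to the remainder.
  leading term 1: no divisor's leading term divides it; move -2 to the remainder.
  remainder 3*x - 3*y**3 + y**2 - 2*y - 2 ≠ 0; add h_3 = 3*x - 3*y**3 + y**2 - 2*y - 2 to the basis.

S(f_1,h_3): lcm = x*y. S = -2*x + y**4 + 2*y**3 - y**2 + 2*y.
  leading term x: subtract (-3)·h_3 from -2*x + y**4 + 2*y**3 - y**2 + 2*y → y**4 + 2*y**2 + 3*y + 1
  leading term y**4: no divisor's leading term divides it; move y**4 to the remainder.
  leading term y**2: no divisor's leading term divides it; move 2*y**2 to the remainder.
  leading term y: no divisor's leading term divides it; move 3*y to the remainder.
  leading term 1: no divisor's leading term divides it; move 1 to the remainder.
  remainder y**4 + 2*y**2 + 3*y + 1 ≠ 0; add h_4 = y**4 + 2*y**2 + 3*y + 1 to the basis.

The other S-polynomials (S(f_2,h_3), S(f_1,h_4), S(f_2,h_4), S(h_3,h_4)) all reduce to 0 modulo the current basis, so we have a Gröbner basis.
Inter-reduce: drop elements whose leading term is divisible by another's, tail-reduce, and make monic.
Reduced Gröbner basis: {x - y**3 - 2*y**2 - 3*y - 3, y**4 + 2*y**2 + 3*y + 1}.
Label its elements g_1 = x - y**3 - 2*y**2 - 3*y - 3, g_2 = y**4 + 2*y**2 + 3*y + 1.

Reduce p = 3*x**2 - 3*x*y - y**3 + 2*y**2 + 2*y - 1 modulo G:
  leading term x**2: subtract (3*x)·g_1 from 3*x**2 - 3*x*y - y**3 + 2*y**2 + 2*y - 1 → 3*x*y**3 - x*y**2 - x*y + 2*x - y**3 + 2*y**2 + 2*y - 1
  leading term x*y**3: subtract (3*y**3)·g_1 from 3*x*y**3 - x*y**2 - x*y + 2*x - y**3 + 2*y**2 + 2*y - 1 → -x*y**2 - x*y + 2*x + 3*y**6 - y**5 + 2*y**4 + y**3 + 2*y**2 + 2*y - 1
  leading term x*y**2: subtract (-y**2)·g_1 from -x*y**2 - x*y + 2*x + 3*y**6 - y**5 + 2*y**4 + y**3 + 2*y**2 + 2*y - 1 → -x*y + 2*x + 3*y**6 - 2*y**5 - 2*y**3 - y**2 + 2*y - 1
  leading term x*y: subtract (-y)·g_1 from -x*y + 2*x + 3*y**6 - 2*y**5 - 2*y**3 - y**2 + 2*y - 1 → 2*x + 3*y**6 - 2*y**5 - y**4 + 3*y**3 + 3*y**2 - y - 1
  leading term x: subtract (2)·g_1 from 2*x + 3*y**6 - 2*y**5 - y**4 + 3*y**3 + 3*y**2 - y - 1 → 3*y**6 - 2*y**5 - y**4 - 2*y**3 - 2*y - 2
  leading term y**6: subtract (3*y**2)·g_2 from 3*y**6 - 2*y**5 - y**4 - 2*y**3 - 2*y - 2 → -2*y**5 + 3*y**3 - 3*y**2 - 2*y - 2
  leading term y**5: subtract (-2*y)·g_2 from -2*y**5 + 3*y**3 - 3*y**2 - 2*y - 2 → 3*y**2 - 2
  leading term y**2: no divisor's leading term divides it; move 3*y**2 to the remainder.
  leading term 1: no divisor's leading term divides it; move -2 to the remainder.
  normal form = 3*y**2 - 2.
The normal form is nonzero, so p ∉ I. Since p minus its normal form lies in I, I + (p) = I + (r) where r = 3*y**2 - 2; decide whether this ideal is the whole ring.
Run Buchberger on G together with r (pairs among the g_i already reduce to 0 since G is a Gröbner basis):
g_1 = x - y**3 - 2*y**2 - 3*y - 3, LT = x.
g_2 = y**4 + 2*y**2 + 3*y + 1, LT = y**4.
r = 3*y**2 - 2, LT = y**2.

S(g_2,r): lcm = y**4. S = -2*y**2 + 3*y + 1.
  leading term y**2: subtract (-3)·r from -2*y**2 + 3*y + 1 → 3*y + 2
  leading term y: no divisor's leading term divides it; move 3*y to the remainder.
  leading term 1: no divisor's leading term divides it; move 2 to the remainder.
  remainder 3*y + 2 ≠ 0; add m_4 = 3*y + 2 to the basis.

S(g_2,m_4): lcm = y**4. S = -3*y**3 + 2*y**2 + 3*y + 1.
  leading term y**3: subtract (-y)·r from -3*y**3 + 2*y**2 + 3*y + 1 → 2*y**2 + y + 1
  leading term y**2: subtract (3)·r from 2*y**2 + y + 1 → y
  leading term y: subtract (-2)·m_4 from y → -3
  leading term 1: no divisor's leading term divides it; move -3 to the remainder.
  remainder -3 ≠ 0; add m_5 = -3 to the basis.

The other S-polynomials (S(g_1,g_2), S(g_1,r), S(g_1,m_4), S(r,m_4), S(g_1,m_5), S(g_2,m_5), S(r,m_5), S(m_4,m_5)) all reduce to 0 modulo the current basis, so we have a Gröbner basis.
Inter-reduce: drop elements whose leading term is divisible by another's, tail-reduce, and make monic.
Reduced Gröbner basis: {1}.
The reduced Gröbner basis of I + (p) is {1}: the ideal is the whole ring, so the enlarged system has no common solution — adjoining p is inconsistent.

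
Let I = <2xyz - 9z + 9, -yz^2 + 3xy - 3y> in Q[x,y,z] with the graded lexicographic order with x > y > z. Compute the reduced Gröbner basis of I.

G = {x^2y - xy - 3/2z^2 + 3/2z, xyz - 9/2z + 9/2, yz^2 - 3xy + 3y, z^3 - 3xz - z^2 + 3x + 3z - 3}

f_1 = 2xyz - 9z + 9, LT = xyz.
f_2 = -yz^2 + 3xy - 3y, LT = yz^2.

S(f_1,f_2): lcm = xyz^2. S = 3x^2y - 3xy - 9/2z^2 + 9/2z.
  leading term x^2y: no divisor's leading term divides it; move 3x^2y to the remainder.
  leading term xy: no divisor's leading term divides it; move -3xy to the remainder.
  leading term z^2: no divisor's leading term divides it; move -9/2z^2 to the remainder.
  leading term z: no divisor's leading term divides it; move 9/2z to the remainder.
  remainder 3x^2y - 3xy - 9/2z^2 + 9/2z ≠ 0; add g_3 = 3x^2y - 3xy - 9/2z^2 + 9/2z to the basis.

S(f_1,g_3): lcm = x^2yz. S = xyz + 3/2z^3 - 9/2xz - 3/2z^2 + 9/2x.
  leading term xyz: subtract (1/2)·f_1 from xyz + 3/2z^3 - 9/2xz - 3/2z^2 + 9/2x → 3/2z^3 - 9/2xz - 3/2z^2 + 9/2x + 9/2z - 9/2
  leading term z^3: no divisor's leading term divides it; move 3/2z^3 to the remainder.
  leading term xz: no divisor's leading term divides it; move -9/2xz to the remainder.
  leading term z^2: no divisor's leading term divides it; move -3/2z^2 to the remainder.
  leading term x: no divisor's leading term divides it; move 9/2x to the remainder.
  leading term z: no divisor's leading term divides it; move 9/2z to the remainder.
  leading term 1: no divisor's leading term divides it; move -9/2 to the remainder.
  remainder 3/2z^3 - 9/2xz - 3/2z^2 + 9/2x + 9/2z - 9/2 ≠ 0; add g_4 = 3/2z^3 - 9/2xz - 3/2z^2 + 9/2x + 9/2z - 9/2 to the basis.

The other S-polynomials (S(f_2,g_3), S(f_1,g_4), S(f_2,g_4), S(g_3,g_4)) all reduce to 0 modulo the current basis, so we have a Gröbner basis.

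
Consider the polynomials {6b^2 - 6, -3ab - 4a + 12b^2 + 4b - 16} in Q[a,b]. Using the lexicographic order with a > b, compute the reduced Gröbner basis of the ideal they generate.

f_1 = 6b^2 - 6, LT = b^2.
f_2 = -3ab - 4a + 12b^2 + 4b - 16, LT = ab.

S(f_1,f_2): lcm = ab^2. S = -4/3ab - a + 4b^3 + 4/3b^2 - 16/3b.
  leading term ab: subtract (4/9)·f_2 from -4/3ab - a + 4b^3 + 4/3b^2 - 16/3b → 7/9a + 4b^3 - 4b^2 - 64/9b + 64/9
  leading term a: no divisor's leading term divides it; move 7/9a to the remainder.
  leading term b^3: subtract (2/3b)·f_1 from 4b^3 - 4b^2 - 64/9b + 64/9 → -4b^2 - 28/9b + 64/9
  leading term b^2: subtract (-2/3)·f_1 from -4b^2 - 28/9b + 64/9 → -28/9b + 28/9
  leading term b: no divisor's leading term divides it; move -28/9b to the remainder.
  leading term 1: no divisor's leading term divides it; move 28/9 to the remainder.
  remainder 7/9a - 28/9b + 28/9 ≠ 0; add g_3 = 7/9a - 28/9b + 28/9 to the basis.

The other S-polynomials (S(f_1,g_3), S(f_2,g_3)) all reduce to 0 modulo the current basis, so we have a Gröbner basis.
Inter-reduce: drop elements whose leading term is divisible by another's, tail-reduce, and make monic.

G = {a - 4b + 4, b^2 - 1}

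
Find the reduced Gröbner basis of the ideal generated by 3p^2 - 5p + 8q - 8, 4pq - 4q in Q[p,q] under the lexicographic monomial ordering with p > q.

f_1 = 3p^2 - 5p + 8q - 8, LT = p^2.
f_2 = 4pq - 4q, LT = pq.

S(f_1,f_2): lcm = p^2q. S = -2/3pq + 8/3q^2 - 8/3q.
  reduce S modulo (f_1, f_2):
  remainder 8/3q^2 - 10/3q ≠ 0; add g_3 = 8/3q^2 - 10/3q to the basis.

The other S-polynomials (S(f_1,g_3), S(f_2,g_3)) all reduce to 0 modulo the current basis, so we have a Gröbner basis.

G = {p^2 - 5/3p + 8/3q - 8/3, pq - q, q^2 - 5/4q}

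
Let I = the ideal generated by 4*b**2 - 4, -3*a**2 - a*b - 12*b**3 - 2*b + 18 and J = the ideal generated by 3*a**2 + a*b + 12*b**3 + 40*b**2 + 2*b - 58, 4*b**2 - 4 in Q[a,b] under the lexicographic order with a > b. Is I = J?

Yes, the ideals are equal.

For a fixed monomial order, each ideal has a unique reduced Gröbner basis; comparing bases decides equality.
Buchberger on the first generating set:
f_1 = 4*b**2 - 4, LT = b**2.
f_2 = -3*a**2 - a*b - 12*b**3 - 2*b + 18, LT = a**2.

The S-polynomials (S(f_1,f_2)) all reduce to 0 modulo the current basis, so we have a Gröbner basis.
Inter-reduce: drop elements whose leading term is divisible by another's, tail-reduce, and make monic.
Reduced Gröbner basis: {a**2 + 1/3*a*b + 14/3*b - 6, b**2 - 1}.

Buchberger on the second generating set:
h_1 = 3*a**2 + a*b + 12*b**3 + 40*b**2 + 2*b - 58, LT = a**2.
h_2 = 4*b**2 - 4, LT = b**2.

The S-polynomials (S(h_1,h_2)) all reduce to 0 modulo the current basis, so we have a Gröbner basis.
Inter-reduce: drop elements whose leading term is divisible by another's, tail-reduce, and make monic.
Reduced Gröbner basis: {a**2 + 1/3*a*b + 14/3*b - 6, b**2 - 1}.

Same reduced basis, so the two generating sets span the same ideal.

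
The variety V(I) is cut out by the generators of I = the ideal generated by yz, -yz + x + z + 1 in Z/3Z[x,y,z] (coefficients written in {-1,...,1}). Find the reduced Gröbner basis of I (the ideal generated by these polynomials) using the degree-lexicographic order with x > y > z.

f_1 = yz, LT = yz.
f_2 = -yz + x + z + 1, LT = yz.

S(f_1,f_2): lcm = yz. S = x + z + 1.
  leading term x: no divisor's leading term divides it; move x to the remainder.
  leading term z: no divisor's leading term divides it; move z to the remainder.
  leading term 1: no divisor's leading term divides it; move 1 to the remainder.
  remainder x + z + 1 ≠ 0; add g_3 = x + z + 1 to the basis.

The other S-polynomials (S(f_1,g_3), S(f_2,g_3)) all reduce to 0 modulo the current basis, so we have a Gröbner basis.
Inter-reduce: drop elements whose leading term is divisible by another's, tail-reduce, and make monic.

G = {yz, x + z + 1}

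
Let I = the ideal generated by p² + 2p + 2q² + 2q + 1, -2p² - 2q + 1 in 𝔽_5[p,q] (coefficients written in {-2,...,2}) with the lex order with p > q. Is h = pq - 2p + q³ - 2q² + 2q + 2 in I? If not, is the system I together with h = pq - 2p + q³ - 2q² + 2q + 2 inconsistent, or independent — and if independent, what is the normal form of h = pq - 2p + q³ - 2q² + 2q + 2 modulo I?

First compute the reduced Gröbner basis of I by Buchberger's algorithm.
f_1 = p² + 2p + 2q² + 2q + 1, LT = p².
f_2 = -2p² - 2q + 1, LT = p².

S(f_1,f_2): lcm = p². S = 2p + 2q² + q - 1.
  leading term p: no divisor's leading term divides it; move 2p to the remainder.
  leading term q²: no divisor's leading term divides it; move 2q² to the remainder.
  leading term q: no divisor's leading term divides it; move q to the remainder.
  leading term 1: no divisor's leading term divides it; move -1 to the remainder.
  remainder 2p + 2q² + q - 1 ≠ 0; add k_3 = 2p + 2q² + q - 1 to the basis.

S(f_1,k_3): lcm = p². S = -pq² + 2pq + 2q² + 2q + 1.
  leading term pq²: subtract (2q²)·k_3 from -pq² + 2pq + 2q² + 2q + 1 → 2pq + q⁴ - 2q³ - q² + 2q + 1
  leading term pq: subtract (q)·k_3 from 2pq + q⁴ - 2q³ - q² + 2q + 1 → q⁴ + q³ - 2q² - 2q + 1
  leading term q⁴: no divisor's leading term divides it; move q⁴ to the remainder.
  leading term q³: no divisor's leading term divides it; move q³ to the remainder.
  leading term q²: no divisor's leading term divides it; move -2q² to the remainder.
  leading term q: no divisor's leading term divides it; move -2q to the remainder.
  leading term 1: no divisor's leading term divides it; move 1 to the remainder.
  remainder q⁴ + q³ - 2q² - 2q + 1 ≠ 0; add k_4 = q⁴ + q³ - 2q² - 2q + 1 to the basis.

The other S-polynomials (S(f_2,k_3), S(f_1,k_4), S(f_2,k_4), S(k_3,k_4)) all reduce to 0 modulo the current basis, so we have a Gröbner basis.
Inter-reduce: drop elements whose leading term is divisible by another's, tail-reduce, and make monic.
Reduced Gröbner basis: {p + q² - 2q + 2, q⁴ + q³ - 2q² - 2q + 1}.
Label its elements g_1 = p + q² - 2q + 2, g_2 = q⁴ + q³ - 2q² - 2q + 1.

Reduce h = pq - 2p + q³ - 2q² + 2q + 2 modulo G:
  leading term pq: subtract (q)·g_1 from pq - 2p + q³ - 2q² + 2q + 2 → -2p + 2
  leading term p: subtract (-2)·g_1 from -2p + 2 → 2q² + q + 1
  leading term q²: no divisor's leading term divides it; move 2q² to the remainder.
  leading term q: no divisor's leading term divides it; move q to the remainder.
  leading term 1: no divisor's leading term divides it; move 1 to the remainder.
  normal form = 2q² + q + 1.
The normal form is nonzero, so h ∉ I. Since h minus its normal form lies in I, I + (h) = I + (r) where r = 2q² + q + 1; decide whether this ideal is the whole ring.
Run Buchberger on G together with r (pairs among the g_i already reduce to 0 since G is a Gröbner basis):
g_1 = p + q² - 2q + 2, LT = p.
g_2 = q⁴ + q³ - 2q² - 2q + 1, LT = q⁴.
r = 2q² + q + 1, LT = q².

S(g_2,r): lcm = q⁴. S = -2q³ - 2q + 1.
  leading term q³: subtract (-q)·r from -2q³ - 2q + 1 → q² - q + 1
  leading term q²: subtract (-2)·r from q² - q + 1 → q - 2
  leading term q: no divisor's leading term divides it; move q to the remainder.
  leading term 1: no divisor's leading term divides it; move -2 to the remainder.
  remainder q - 2 ≠ 0; add m_4 = q - 2 to the basis.

S(g_2,m_4): lcm = q⁴. S = -2q³ - 2q² - 2q + 1.
  leading term q³: subtract (-q)·r from -2q³ - 2q² - 2q + 1 → -q² - q + 1
  leading term q²: subtract (2)·r from -q² - q + 1 → 2q - 1
  leading term q: subtract (2)·m_4 from 2q - 1 → -2
  leading term 1: no divisor's leading term divides it; move -2 to the remainder.
  remainder -2 ≠ 0; add m_5 = -2 to the basis.

The other S-polynomials (S(g_1,g_2), S(g_1,r), S(g_1,m_4), S(r,m_4), S(g_1,m_5), S(g_2,m_5), S(r,m_5), S(m_4,m_5)) all reduce to 0 modulo the current basis, so we have a Gröbner basis.
Inter-reduce: drop elements whose leading term is divisible by another's, tail-reduce, and make monic.
Reduced Gröbner basis: {1}.
The reduced Gröbner basis of I + (h) is {1}: the ideal is the whole ring, so the enlarged system has no common solution — adjoining h is inconsistent.

The remainder on division by a Gröbner basis is unique — it is the normal form.

Adjoining pq - 2p + q³ - 2q² + 2q + 2 makes the ideal the whole ring: the system is inconsistent.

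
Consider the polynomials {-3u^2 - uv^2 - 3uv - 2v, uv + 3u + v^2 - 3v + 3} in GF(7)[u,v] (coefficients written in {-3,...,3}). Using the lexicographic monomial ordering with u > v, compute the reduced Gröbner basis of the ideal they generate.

f_1 = -3u^2 - uv^2 - 3uv - 2v, LT = u^2.
f_2 = uv + 3u + v^2 - 3v + 3, LT = uv.

S(f_1,f_2): lcm = u^2v. S = -3u^2 - 2uv^3 + 3uv - 3u + 3v^2.
  leading term u^2: subtract (1)·f_1 from -3u^2 - 2uv^3 + 3uv - 3u + 3v^2 → -2uv^3 + uv^2 - uv - 3u + 3v^2 + 2v
  leading term uv^3: subtract (-2v^2)·f_2 from -2uv^3 + uv^2 - uv - 3u + 3v^2 + 2v → -uv - 3u + 2v^4 + v^3 + 2v^2 + 2v
  leading term uv: subtract (-1)·f_2 from -uv - 3u + 2v^4 + v^3 + 2v^2 + 2v → 2v^4 + v^3 + 3v^2 - v + 3
  leading term v^4: no divisor's leading term divides it; move 2v^4 to the remainder.
  leading term v^3: no divisor's leading term divides it; move v^3 to the remainder.
  leading term v^2: no divisor's leading term divides it; move 3v^2 to the remainder.
  leading term v: no divisor's leading term divides it; move -v to the remainder.
  leading term 1: no divisor's leading term divides it; move 3 to the remainder.
  remainder 2v^4 + v^3 + 3v^2 - v + 3 ≠ 0; add g_3 = 2v^4 + v^3 + 3v^2 - v + 3 to the basis.

The other S-polynomials (S(f_1,g_3), S(f_2,g_3)) all reduce to 0 modulo the current basis, so we have a Gröbner basis.

G = {u^2 + 2v^3 + v^2 + 2v, uv + 3u + v^2 - 3v + 3, v^4 - 3v^3 - 2v^2 + 3v - 2}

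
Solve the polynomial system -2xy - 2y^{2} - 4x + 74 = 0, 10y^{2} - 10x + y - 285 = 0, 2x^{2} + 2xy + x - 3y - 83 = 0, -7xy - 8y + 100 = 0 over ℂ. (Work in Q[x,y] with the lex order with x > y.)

{(-4, -5)}

Compute a lex Gröbner basis by Buchberger's algorithm.
f_1 = -2xy - 4x - 2y^{2} + 74, LT = xy.
f_2 = -10x + 10y^{2} + y - 285, LT = x.
f_3 = 2x^{2} + 2xy + x - 3y - 83, LT = x^{2}.
f_4 = -7xy - 8y + 100, LT = xy.

S(f_1,f_2): lcm = xy. S = 2x + y^{3} + \tfrac{11}{10}y^{2} - \tfrac{57}{2}y - 37.
  reduce S modulo (f_1, f_2, f_3, f_4):
  remainder y^{3} + \tfrac{31}{10}y^{2} - \tfrac{283}{10}y - 94 ≠ 0; add h_5 = y^{3} + \tfrac{31}{10}y^{2} - \tfrac{283}{10}y - 94 to the basis.

S(f_1,f_3): lcm = x^{2}y. S = 2x^{2} - \tfrac{1}{2}xy - 37x + \tfrac{3}{2}y^{2} + \tfrac{83}{2}y.
  reduce S modulo (f_1, f_2, f_3, f_4, h_5):
  remainder -\tfrac{367}{5}y^{2} + \tfrac{1259}{25}y + \tfrac{10434}{5} ≠ 0; add h_6 = -\tfrac{367}{5}y^{2} + \tfrac{1259}{25}y + \tfrac{10434}{5} to the basis.

S(f_1,f_4): lcm = xy. S = 2x + y^{2} - \tfrac{8}{7}y - \tfrac{159}{7}.
  reduce S modulo (f_1, f_2, f_3, f_4, h_5, h_6):
  remainder \tfrac{14328}{12845}y + \tfrac{14328}{2569} ≠ 0; add h_7 = \tfrac{14328}{12845}y + \tfrac{14328}{2569} to the basis.

The other S-polynomials (S(f_2,f_3), S(f_2,f_4), S(f_3,f_4), S(f_1,h_5), S(f_2,h_5), S(f_3,h_5), S(f_4,h_5), S(f_1,h_6), S(f_2,h_6), S(f_3,h_6), S(f_4,h_6), S(h_5,h_6), S(f_1,h_7), S(f_2,h_7), S(f_3,h_7), S(f_4,h_7), S(h_5,h_7), S(h_6,h_7)) all reduce to 0 modulo the current basis, so we have a Gröbner basis.
Inter-reduce: drop elements whose leading term is divisible by another's, tail-reduce, and make monic.
Reduced Gröbner basis: {x + 4, y + 5}.

Elimination: the polynomial y + 5 lies in the elimination ideal for y, so y ∈ {-5}. For each such y, the remaining basis elements (now univariate) give the rest of the solution.
  y = -5: the earlier basis element becomes x + 4 = 0, giving x = -4 — point (-4, -5).
Zero-dimensionality of the ideal guarantees finitely many solutions over ℂ.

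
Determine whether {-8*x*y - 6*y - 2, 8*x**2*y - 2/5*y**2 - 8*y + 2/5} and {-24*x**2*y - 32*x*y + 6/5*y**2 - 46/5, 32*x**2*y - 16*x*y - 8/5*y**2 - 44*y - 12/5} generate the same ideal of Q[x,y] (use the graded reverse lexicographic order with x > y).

For a fixed monomial order, each ideal has a unique reduced Gröbner basis; comparing bases decides equality.
Buchberger on the first generating set:
f_1 = -8*x*y - 6*y - 2, LT = x*y.
f_2 = 8*x**2*y - 2/5*y**2 - 8*y + 2/5, LT = x**2*y.

S(f_1,f_2): lcm = x**2*y. S = 3/4*x*y + 1/20*y**2 + 1/4*x + y - 1/20.
  reduce S modulo (f_1, f_2):
  remainder 1/20*y**2 + 1/4*x + 7/16*y - 19/80 ≠ 0; add g_3 = 1/20*y**2 + 1/4*x + 7/16*y - 19/80 to the basis.

S(f_1,g_3): lcm = x*y**2. S = -5*x**2 - 35/4*x*y + 3/4*y**2 + 19/4*x + 1/4*y.
  reduce S modulo (f_1, f_2, g_3):
  remainder -5*x**2 + x + 1/4*y + 23/4 ≠ 0; add g_4 = -5*x**2 + x + 1/4*y + 23/4 to the basis.

The other S-polynomials (S(f_2,g_3), S(f_1,g_4), S(f_2,g_4), S(g_3,g_4)) all reduce to 0 modulo the current basis, so we have a Gröbner basis.
Inter-reduce: drop elements whose leading term is divisible by another's, tail-reduce, and make monic.
Reduced Gröbner basis: {x**2 - 1/5*x - 1/20*y - 23/20, x*y + 3/4*y + 1/4, y**2 + 5*x + 35/4*y - 19/4}.

Buchberger on the second generating set:
h_1 = -24*x**2*y - 32*x*y + 6/5*y**2 - 46/5, LT = x**2*y.
h_2 = 32*x**2*y - 16*x*y - 8/5*y**2 - 44*y - 12/5, LT = x**2*y.

S(h_1,h_2): lcm = x**2*y. S = 11/6*x*y + 11/8*y + 11/24.
  reduce S modulo (h_1, h_2):
  remainder 11/6*x*y + 11/8*y + 11/24 ≠ 0; add k_3 = 11/6*x*y + 11/8*y + 11/24 to the basis.

S(h_1,k_3): lcm = x**2*y. S = 7/12*x*y - 1/20*y**2 - 1/4*x + 23/60.
  reduce S modulo (h_1, h_2, k_3):
  remainder -1/20*y**2 - 1/4*x - 7/16*y + 19/80 ≠ 0; add k_4 = -1/20*y**2 - 1/4*x - 7/16*y + 19/80 to the basis.

S(h_1,k_4): lcm = x**2*y**2. S = -5*x**3 - 35/4*x**2*y + 4/3*x*y**2 - 1/20*y**3 + 19/4*x**2 + 23/60*y.
  reduce S modulo (h_1, h_2, k_3, k_4):
  remainder -5*x**3 + 19/4*x**2 + 5*x - 3/8*y - 35/8 ≠ 0; add k_5 = -5*x**3 + 19/4*x**2 + 5*x - 3/8*y - 35/8 to the basis.

S(k_3,k_4): lcm = x*y**2. S = -5*x**2 - 35/4*x*y + 3/4*y**2 + 19/4*x + 1/4*y.
  reduce S modulo (h_1, h_2, k_3, k_4, k_5):
  remainder -5*x**2 + x + 1/4*y + 23/4 ≠ 0; add k_6 = -5*x**2 + x + 1/4*y + 23/4 to the basis.

The other S-polynomials (S(h_2,k_3), S(h_2,k_4), S(h_1,k_5), S(h_2,k_5), S(k_3,k_5), S(k_4,k_5), S(h_1,k_6), S(h_2,k_6), S(k_3,k_6), S(k_4,k_6), S(k_5,k_6)) all reduce to 0 modulo the current basis, so we have a Gröbner basis.
Inter-reduce: drop elements whose leading term is divisible by another's, tail-reduce, and make monic.
Reduced Gröbner basis: {x**2 - 1/5*x - 1/20*y - 23/20, x*y + 3/4*y + 1/4, y**2 + 5*x + 35/4*y - 19/4}.

The two bases agree; hence the ideals are identical.
The choice of monomial ordering does not affect the verdict — as long as both bases are computed under the same ordering, their equality decides ideal equality.

Yes, the ideals are equal.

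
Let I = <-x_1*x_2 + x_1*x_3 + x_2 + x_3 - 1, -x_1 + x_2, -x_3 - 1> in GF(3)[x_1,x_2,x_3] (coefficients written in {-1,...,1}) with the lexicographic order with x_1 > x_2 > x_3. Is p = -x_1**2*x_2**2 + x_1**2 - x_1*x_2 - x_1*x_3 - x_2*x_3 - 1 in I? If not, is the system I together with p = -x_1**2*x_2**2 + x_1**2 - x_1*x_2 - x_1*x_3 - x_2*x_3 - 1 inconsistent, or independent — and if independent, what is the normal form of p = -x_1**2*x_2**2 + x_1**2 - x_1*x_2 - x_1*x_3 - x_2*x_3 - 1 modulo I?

First compute the reduced Gröbner basis of I by Buchberger's algorithm.
f_1 = -x_1*x_2 + x_1*x_3 + x_2 + x_3 - 1, LT = x_1*x_2.
f_2 = -x_1 + x_2, LT = x_1.
f_3 = -x_3 - 1, LT = x_3.

S(f_1,f_2): lcm = x_1*x_2. S = -x_1*x_3 + x_2**2 - x_2 - x_3 + 1.
  leading term x_1*x_3: subtract (x_3)·f_2 from -x_1*x_3 + x_2**2 - x_2 - x_3 + 1 → x_2**2 - x_2*x_3 - x_2 - x_3 + 1
  leading term x_2**2: no divisor's leading term divides it; move x_2**2 to the remainder.
  leading term x_2*x_3: subtract (x_2)·f_3 from -x_2*x_3 - x_2 - x_3 + 1 → -x_3 + 1
  leading term x_3: subtract (1)·f_3 from -x_3 + 1 → -1
  leading term 1: no divisor's leading term divides it; move -1 to the remainder.
  remainder x_2**2 - 1 ≠ 0; add h_4 = x_2**2 - 1 to the basis.

The other S-polynomials (S(f_1,f_3), S(f_2,f_3), S(f_1,h_4), S(f_2,h_4), S(f_3,h_4)) all reduce to 0 modulo the current basis, so we have a Gröbner basis.
Inter-reduce: drop elements whose leading term is divisible by another's, tail-reduce, and make monic.
Reduced Gröbner basis: {x_1 - x_2, x_2**2 - 1, x_3 + 1}.
Label its elements g_1 = x_1 - x_2, g_2 = x_2**2 - 1, g_3 = x_3 + 1.

Reduce p = -x_1**2*x_2**2 + x_1**2 - x_1*x_2 - x_1*x_3 - x_2*x_3 - 1 modulo G:
  leading term x_1**2*x_2**2: subtract (-x_1*x_2**2)·g_1 from -x_1**2*x_2**2 + x_1**2 - x_1*x_2 - x_1*x_3 - x_2*x_3 - 1 → x_1**2 - x_1*x_2**3 - x_1*x_2 - x_1*x_3 - x_2*x_3 - 1
  leading term x_1**2: subtract (x_1)·g_1 from x_1**2 - x_1*x_2**3 - x_1*x_2 - x_1*x_3 - x_2*x_3 - 1 → -x_1*x_2**3 - x_1*x_3 - x_2*x_3 - 1
  leading term x_1*x_2**3: subtract (-x_2**3)·g_1 from -x_1*x_2**3 - x_1*x_3 - x_2*x_3 - 1 → -x_1*x_3 - x_2**4 - x_2*x_3 - 1
  leading term x_1*x_3: subtract (-x_3)·g_1 from -x_1*x_3 - x_2**4 - x_2*x_3 - 1 → -x_2**4 + x_2*x_3 - 1
  leading term x_2**4: subtract (-x_2**2)·g_2 from -x_2**4 + x_2*x_3 - 1 → -x_2**2 + x_2*x_3 - 1
  leading term x_2**2: subtract (-1)·g_2 from -x_2**2 + x_2*x_3 - 1 → x_2*x_3 + 1
  leading term x_2*x_3: subtract (x_2)·g_3 from x_2*x_3 + 1 → -x_2 + 1
  leading term x_2: no divisor's leading term divides it; move -x_2 to the remainder.
  leading term 1: no divisor's leading term divides it; move 1 to the remainder.
  normal form = -x_2 + 1.
The normal form is nonzero, so p ∉ I. Since p minus its normal form lies in I, I + (p) = I + (r) where r = -x_2 + 1; decide whether this ideal is the whole ring.
Run Buchberger on G together with r (pairs among the g_i already reduce to 0 since G is a Gröbner basis):
g_1 = x_1 - x_2, LT = x_1.
g_2 = x_2**2 - 1, LT = x_2**2.
g_3 = x_3 + 1, LT = x_3.
r = -x_2 + 1, LT = x_2.

The S-polynomials (S(g_1,g_2), S(g_1,g_3), S(g_1,r), S(g_2,g_3), S(g_2,r), S(g_3,r)) all reduce to 0 modulo the current basis, so we have a Gröbner basis.
Inter-reduce: drop elements whose leading term is divisible by another's, tail-reduce, and make monic.
Reduced Gröbner basis: {x_1 - 1, x_2 - 1, x_3 + 1}.
The reduced Gröbner basis of I + (p) is {x_1 - 1, x_2 - 1, x_3 + 1} ≠ {1}, a proper ideal, so the enlarged system stays consistent: p is independent of I, with normal form -x_2 + 1.

-x_1**2*x_2**2 + x_1**2 - x_1*x_2 - x_1*x_3 - x_2*x_3 - 1 is independent of I; its normal form modulo I is -x_2 + 1.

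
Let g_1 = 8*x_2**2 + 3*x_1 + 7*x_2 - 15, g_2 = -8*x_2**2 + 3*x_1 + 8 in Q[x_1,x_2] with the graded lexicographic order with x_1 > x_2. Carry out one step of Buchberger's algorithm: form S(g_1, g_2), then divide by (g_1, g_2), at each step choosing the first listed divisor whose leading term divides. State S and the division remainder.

lcm(LM(g_1), LM(g_2)) = x_2**2.
S = (lcm/LT(g_1))·g_1 − (lcm/LT(g_2))·g_2 = 3/4*x_1 + 7/8*x_2 - 7/8.
Reduce S modulo (g_1, g_2) in that order:
  leading term x_1: no divisor's leading term divides it; move 3/4*x_1 to the remainder.
  leading term x_2: no divisor's leading term divides it; move 7/8*x_2 to the remainder.
  leading term 1: no divisor's leading term divides it; move -7/8 to the remainder.
The remainder 3/4*x_1 + 7/8*x_2 - 7/8 is nonzero, so it would be added as the next basis element.

S(g_1, g_2) = 3/4*x_1 + 7/8*x_2 - 7/8; remainder on division = 3/4*x_1 + 7/8*x_2 - 7/8.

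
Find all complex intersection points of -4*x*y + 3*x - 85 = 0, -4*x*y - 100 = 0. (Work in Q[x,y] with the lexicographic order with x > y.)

Compute a lex Gröbner basis by Buchberger's algorithm.
f_1 = -4*x*y + 3*x - 85, LT = x*y.
f_2 = -4*x*y - 100, LT = x*y.

S(f_1,f_2): lcm = x*y. S = -3/4*x - 15/4.
  leading term x: no divisor's leading term divides it; move -3/4*x to the remainder.
  leading term 1: no divisor's leading term divides it; move -15/4 to the remainder.
  remainder -3/4*x - 15/4 ≠ 0; add h_3 = -3/4*x - 15/4 to the basis.

S(f_1,h_3): lcm = x*y. S = -3/4*x - 5*y + 85/4.
  leading term x: subtract (1)·h_3 from -3/4*x - 5*y + 85/4 → -5*y + 25
  leading term y: no divisor's leading term divides it; move -5*y to the remainder.
  leading term 1: no divisor's leading term divides it; move 25 to the remainder.
  remainder -5*y + 25 ≠ 0; add h_4 = -5*y + 25 to the basis.

S(f_2,h_3): lcm = x*y. S = -5*y + 25.
  leading term y: subtract (1)·h_4 from -5*y + 25 → 0
  remainder 0.

S(f_1,h_4): lcm = x*y. S = 17/4*x + 85/4.
  leading term x: subtract (-17/3)·h_3 from 17/4*x + 85/4 → 0
  remainder 0.

S(f_2,h_4): lcm = x*y. S = 5*x + 25.
  leading term x: subtract (-20/3)·h_3 from 5*x + 25 → 0
  remainder 0.

S(h_3,h_4): leading monomials are coprime, so the S-polynomial reduces to 0 (Buchberger's first criterion).
Every S-polynomial of the final basis reduces to 0, so we have a Gröbner basis.
Inter-reduce: drop elements whose leading term is divisible by another's, tail-reduce, and make monic.
Reduced Gröbner basis: {x + 5, y - 5}.

The lex basis is triangular: the last element involves only y. Solving y - 5 = 0 gives y ∈ {5}; substituting each value into the earlier elements determines the remaining variables.
  y = 5: the earlier basis element becomes x + 5 = 0, giving x = -5 — point (-5, 5).

{(-5, 5)}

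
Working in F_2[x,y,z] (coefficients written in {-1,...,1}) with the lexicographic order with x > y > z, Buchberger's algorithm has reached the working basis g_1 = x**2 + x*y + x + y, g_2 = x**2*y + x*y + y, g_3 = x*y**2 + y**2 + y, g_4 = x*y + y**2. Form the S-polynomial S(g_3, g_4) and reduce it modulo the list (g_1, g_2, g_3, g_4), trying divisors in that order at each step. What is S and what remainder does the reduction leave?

lcm(LM(g_3), LM(g_4)) = x*y**2.
S = (lcm/LT(g_3))·g_3 − (lcm/LT(g_4))·g_4 = y**3 + y**2 + y.
Reduce S modulo (g_1, g_2, g_3, g_4) in that order:
  leading term y**3: no divisor's leading term divides it; move y**3 to the remainder.
  leading term y**2: no divisor's leading term divides it; move y**2 to the remainder.
  leading term y: no divisor's leading term divides it; move y to the remainder.
The remainder y**3 + y**2 + y is nonzero, so it would be added as the next basis element.

S(g_3, g_4) = y**3 + y**2 + y; remainder on division = y**3 + y**2 + y.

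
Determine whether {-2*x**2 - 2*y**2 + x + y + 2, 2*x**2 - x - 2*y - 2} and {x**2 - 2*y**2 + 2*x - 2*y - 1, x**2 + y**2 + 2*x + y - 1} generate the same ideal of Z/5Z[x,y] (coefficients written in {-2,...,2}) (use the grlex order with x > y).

No, the ideals differ.

Since reduced Gröbner bases are canonical representatives of ideals under a given ordering, it suffices to compute and compare them.
Buchberger on the first generating set:
f_1 = -2*x**2 - 2*y**2 + x + y + 2, LT = x**2.
f_2 = 2*x**2 - x - 2*y - 2, LT = x**2.

S(f_1,f_2): lcm = x**2. S = y**2 - 2*y.
  reduce S modulo (f_1, f_2):
  remainder y**2 - 2*y ≠ 0; add g_3 = y**2 - 2*y to the basis.

The other S-polynomials (S(f_1,g_3), S(f_2,g_3)) all reduce to 0 modulo the current basis, so we have a Gröbner basis.
Inter-reduce: drop elements whose leading term is divisible by another's, tail-reduce, and make monic.
Reduced Gröbner basis: {x**2 + 2*x - y - 1, y**2 - 2*y}.

Buchberger on the second generating set:
h_1 = x**2 - 2*y**2 + 2*x - 2*y - 1, LT = x**2.
h_2 = x**2 + y**2 + 2*x + y - 1, LT = x**2.

S(h_1,h_2): lcm = x**2. S = 2*y**2 + 2*y.
  reduce S modulo (h_1, h_2):
  remainder 2*y**2 + 2*y ≠ 0; add k_3 = 2*y**2 + 2*y to the basis.

The other S-polynomials (S(h_1,k_3), S(h_2,k_3)) all reduce to 0 modulo the current basis, so we have a Gröbner basis.
Inter-reduce: drop elements whose leading term is divisible by another's, tail-reduce, and make monic.
Reduced Gröbner basis: {x**2 + 2*x - 1, y**2 + y}.

These differ, so the ideals are not equal.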